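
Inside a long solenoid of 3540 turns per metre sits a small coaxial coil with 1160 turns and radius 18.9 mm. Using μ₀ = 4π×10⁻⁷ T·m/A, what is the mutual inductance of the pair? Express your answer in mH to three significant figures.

M ≈ 5.79 mH

The outer solenoid produces a uniform field B₁ = μ₀n₁I₁ across the inner coil,
so the flux linkage is N₂Φ = N₂B₁A₂ = μ₀n₁N₂A₂·I₁, giving M = μ₀n₁N₂A₂.
A₂ = πr² = π(1.890×10^-2 m)² = 1.122×10^-3 m².
M = (4π×10⁻⁷)(3540)(1160)(1.122×10^-3) = 5.791×10^-3 H.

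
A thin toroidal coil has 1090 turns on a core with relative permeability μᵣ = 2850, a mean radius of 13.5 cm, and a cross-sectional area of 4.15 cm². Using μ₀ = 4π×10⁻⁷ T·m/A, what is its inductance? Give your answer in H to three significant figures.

L ≈ 2.08 H

For a thin toroid, L = μ₀μᵣN²A/(2πR).
L = (4π×10⁻⁷)(2850)(1090)²(4.150×10^-4) / (2π×0.135 m) = 2.082 H.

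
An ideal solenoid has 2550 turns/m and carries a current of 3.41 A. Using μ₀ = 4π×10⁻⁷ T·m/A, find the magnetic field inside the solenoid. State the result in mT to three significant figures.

Inside a long solenoid, B = μ₀nI.
B = (4π×10⁻⁷)(2.550×10^3 m⁻¹)(3.41 A) = 1.093×10^-2 T.

B ≈ 10.9 mT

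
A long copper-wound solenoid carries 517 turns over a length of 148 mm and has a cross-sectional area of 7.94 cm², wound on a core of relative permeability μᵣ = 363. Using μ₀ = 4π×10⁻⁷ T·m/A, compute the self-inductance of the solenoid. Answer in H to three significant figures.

A = 7.94 cm² = 7.940×10^-4 m².
For a long solenoid, L = μ₀μᵣN²A/ℓ.
L = (4π×10⁻⁷)(363)(517)²(7.940×10^-4)/(0.148 m) = 0.6541 H.

L ≈ 0.654 H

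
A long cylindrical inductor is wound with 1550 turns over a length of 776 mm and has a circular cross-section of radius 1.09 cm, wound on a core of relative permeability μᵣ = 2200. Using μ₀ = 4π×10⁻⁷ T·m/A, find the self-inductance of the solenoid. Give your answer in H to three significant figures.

L ≈ 3.19 H

A = πr² = π(1.090×10^-2 m)² = 3.733×10^-4 m².
For a long solenoid, L = μ₀μᵣN²A/ℓ.
L = (4π×10⁻⁷)(2200)(1550)²(3.733×10^-4)/(0.776 m) = 3.1948 H.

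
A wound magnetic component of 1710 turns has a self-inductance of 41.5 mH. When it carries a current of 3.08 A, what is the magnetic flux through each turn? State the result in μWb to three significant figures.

Φ_B ≈ 74.7 μWb

From L = NΦ_B/I, the flux per turn is Φ_B = LI/N.
Φ_B = (4.150×10^-2 H)(3.08 A)/1710 = 7.4749×10^-5 Wb.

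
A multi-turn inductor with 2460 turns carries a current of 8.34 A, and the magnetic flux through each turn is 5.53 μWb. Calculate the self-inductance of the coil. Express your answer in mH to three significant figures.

Self-inductance is defined by L = NΦ_B/I (flux linkage over current).
L = (2460)(5.530×10^-6 Wb)/(8.34 A) = 1.631×10^-3 H.

L ≈ 1.63 mH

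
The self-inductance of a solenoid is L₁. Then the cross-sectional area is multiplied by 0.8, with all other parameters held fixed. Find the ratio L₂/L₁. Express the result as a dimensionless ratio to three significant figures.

For a solenoid, L ∝ μᵣN²A/ℓ.
L₂/L₁ = (0.8) = 0.800.

L₂/L₁ = 0.800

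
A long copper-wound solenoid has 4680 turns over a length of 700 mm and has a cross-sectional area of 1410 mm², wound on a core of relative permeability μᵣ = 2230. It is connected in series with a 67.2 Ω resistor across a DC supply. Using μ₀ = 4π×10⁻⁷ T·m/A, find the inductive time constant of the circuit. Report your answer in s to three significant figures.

τ ≈ 1.84 s

A = 1410 mm² = 1.410×10^-3 m².
L = μ₀μᵣN²A/ℓ = (4π×10⁻⁷)(2230)(4680)²(1.410×10^-3)/(0.7) = 123.6 H.
τ = L/R = (123.6)/(67.2) = 1.84 s.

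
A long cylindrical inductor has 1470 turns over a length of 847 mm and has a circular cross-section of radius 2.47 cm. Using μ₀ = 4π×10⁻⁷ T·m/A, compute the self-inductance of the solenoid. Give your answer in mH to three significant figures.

A = πr² = π(2.470×10^-2 m)² = 1.917×10^-3 m².
For a long solenoid, L = μ₀N²A/ℓ.
L = (4π×10⁻⁷)(1470)²(1.917×10^-3)/(0.847 m) = 6.1448×10^-3 H.

L ≈ 6.14 mH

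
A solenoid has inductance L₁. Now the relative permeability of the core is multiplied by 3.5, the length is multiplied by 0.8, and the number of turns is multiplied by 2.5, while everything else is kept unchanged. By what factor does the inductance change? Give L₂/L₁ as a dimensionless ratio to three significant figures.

L₂/L₁ = 27.3

For a solenoid, L ∝ μᵣN²A/ℓ.
L₂/L₁ = (3.5) × (0.8)^-1 × (2.5)^2 = 27.3.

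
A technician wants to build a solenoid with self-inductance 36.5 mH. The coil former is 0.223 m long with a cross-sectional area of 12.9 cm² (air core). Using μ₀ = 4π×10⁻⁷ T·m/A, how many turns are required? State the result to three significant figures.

A = 12.9 cm² = 1.290×10^-3 m².
From L = μ₀N²A/ℓ, N = √(Lℓ / (μ₀A)).
N = √[(3.650×10^-2)(0.223) / ((4π×10⁻⁷)×1.290×10^-3)] = √(5.021×10^6) ≈ 2240.8.

N ≈ 2240 turns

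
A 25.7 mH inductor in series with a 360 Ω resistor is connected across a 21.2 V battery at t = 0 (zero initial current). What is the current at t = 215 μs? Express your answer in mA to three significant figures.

τ = L/R = 2.570×10^-2/360 = 7.139×10^-5 s; final current I_∞ = ε/R = 21.2/360 = 5.889×10^-2 A.
I(t) = I_∞(1 − e^(−t/τ)) with t/τ = 3.012.
I = (5.889×10^-2)(1 − e^(−3.012)) = 5.599×10^-2 A.

I ≈ 56.0 mA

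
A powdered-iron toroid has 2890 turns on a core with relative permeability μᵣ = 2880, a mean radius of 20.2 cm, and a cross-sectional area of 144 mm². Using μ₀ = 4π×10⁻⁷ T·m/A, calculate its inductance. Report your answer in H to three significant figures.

L ≈ 3.43 H

For a thin toroid, L = μ₀μᵣN²A/(2πR).
L = (4π×10⁻⁷)(2880)(2890)²(1.440×10^-4) / (2π×0.202 m) = 3.429 H.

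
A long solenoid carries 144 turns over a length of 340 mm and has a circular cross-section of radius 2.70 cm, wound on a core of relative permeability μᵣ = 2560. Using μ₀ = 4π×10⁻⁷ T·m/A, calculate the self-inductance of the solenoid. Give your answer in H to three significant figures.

L ≈ 0.449 H

A = πr² = π(2.700×10^-2 m)² = 2.290×10^-3 m².
For a long solenoid, L = μ₀μᵣN²A/ℓ.
L = (4π×10⁻⁷)(2560)(144)²(2.290×10^-3)/(0.34 m) = 0.4493 H.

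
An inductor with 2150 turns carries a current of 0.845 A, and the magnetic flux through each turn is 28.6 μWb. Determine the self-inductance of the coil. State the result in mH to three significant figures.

Self-inductance is defined by L = NΦ_B/I (flux linkage over current).
L = (2150)(2.860×10^-5 Wb)/(0.845 A) = 7.277×10^-2 H.

L ≈ 72.8 mH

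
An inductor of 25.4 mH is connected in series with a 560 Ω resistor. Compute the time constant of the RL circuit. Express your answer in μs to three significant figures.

τ ≈ 45.4 μs

τ = L/R = (2.540×10^-2 H)/(560 Ω) = 4.536×10^-5 s.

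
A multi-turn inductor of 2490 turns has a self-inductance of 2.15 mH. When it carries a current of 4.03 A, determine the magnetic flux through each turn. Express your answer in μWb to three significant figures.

Φ_B ≈ 3.48 μWb

From L = NΦ_B/I, the flux per turn is Φ_B = LI/N.
Φ_B = (2.150×10^-3 H)(4.03 A)/2490 = 3.480×10^-6 Wb.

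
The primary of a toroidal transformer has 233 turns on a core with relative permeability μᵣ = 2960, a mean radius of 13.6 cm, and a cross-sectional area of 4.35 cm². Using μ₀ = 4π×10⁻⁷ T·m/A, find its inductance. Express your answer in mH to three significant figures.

L ≈ 103 mH

For a thin toroid, L = μ₀μᵣN²A/(2πR).
L = (4π×10⁻⁷)(2960)(233)²(4.350×10^-4) / (2π×0.136 m) = 0.1028 H.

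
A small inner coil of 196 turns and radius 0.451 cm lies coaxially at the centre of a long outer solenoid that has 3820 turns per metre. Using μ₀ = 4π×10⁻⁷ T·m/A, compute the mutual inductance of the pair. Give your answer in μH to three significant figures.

The outer solenoid produces a uniform field B₁ = μ₀n₁I₁ across the inner coil,
so the flux linkage is N₂Φ = N₂B₁A₂ = μ₀n₁N₂A₂·I₁, giving M = μ₀n₁N₂A₂.
A₂ = πr² = π(4.510×10^-3 m)² = 6.390×10^-5 m².
M = (4π×10⁻⁷)(3820)(196)(6.390×10^-5) = 6.012×10^-5 H.

M ≈ 60.1 μH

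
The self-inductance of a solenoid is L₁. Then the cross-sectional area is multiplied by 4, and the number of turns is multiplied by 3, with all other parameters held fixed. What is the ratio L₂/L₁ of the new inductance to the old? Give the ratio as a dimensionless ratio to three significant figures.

For a solenoid, L ∝ μᵣN²A/ℓ.
L₂/L₁ = (4) × (3)^2 = 36.0.

L₂/L₁ = 36.0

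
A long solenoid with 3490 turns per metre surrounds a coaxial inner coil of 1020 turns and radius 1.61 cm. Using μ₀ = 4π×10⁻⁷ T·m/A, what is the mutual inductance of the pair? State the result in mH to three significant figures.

The outer solenoid produces a uniform field B₁ = μ₀n₁I₁ across the inner coil,
so the flux linkage is N₂Φ = N₂B₁A₂ = μ₀n₁N₂A₂·I₁, giving M = μ₀n₁N₂A₂.
A₂ = πr² = π(1.610×10^-2 m)² = 8.143×10^-4 m².
M = (4π×10⁻⁷)(3490)(1020)(8.143×10^-4) = 3.643×10^-3 H.

M ≈ 3.64 mH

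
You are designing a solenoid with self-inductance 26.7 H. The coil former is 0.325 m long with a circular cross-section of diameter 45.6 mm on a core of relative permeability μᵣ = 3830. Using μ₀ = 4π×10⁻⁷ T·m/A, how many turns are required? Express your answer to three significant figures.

N ≈ 1050 turns

A = π(d/2)² = π(2.280×10^-2 m)² = 1.633×10^-3 m².
From L = μ₀μᵣN²A/ℓ, N = √(Lℓ / (μ₀μᵣA)).
N = √[(26.7)(0.325) / ((4π×10⁻⁷)(3830)×1.633×10^-3)] = √(1.104×10^6) ≈ 1050.7.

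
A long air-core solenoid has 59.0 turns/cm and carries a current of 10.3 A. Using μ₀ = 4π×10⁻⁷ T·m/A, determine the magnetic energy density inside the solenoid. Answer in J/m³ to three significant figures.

B = μ₀nI = (4π×10⁻⁷)(5.900×10^3)(10.3) = 7.637×10^-2 T.
u = B²/(2μ₀) = (7.637×10^-2)²/(2×4π×10⁻⁷) = 2.320×10^3 J/m³.

u ≈ 2320 J/m³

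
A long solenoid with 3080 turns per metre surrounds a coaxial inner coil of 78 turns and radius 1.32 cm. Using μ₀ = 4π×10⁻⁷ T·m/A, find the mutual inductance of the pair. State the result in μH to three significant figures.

The outer solenoid produces a uniform field B₁ = μ₀n₁I₁ across the inner coil,
so the flux linkage is N₂Φ = N₂B₁A₂ = μ₀n₁N₂A₂·I₁, giving M = μ₀n₁N₂A₂.
A₂ = πr² = π(1.320×10^-2 m)² = 5.474×10^-4 m².
M = (4π×10⁻⁷)(3080)(78)(5.474×10^-4) = 1.653×10^-4 H.

M ≈ 165 μH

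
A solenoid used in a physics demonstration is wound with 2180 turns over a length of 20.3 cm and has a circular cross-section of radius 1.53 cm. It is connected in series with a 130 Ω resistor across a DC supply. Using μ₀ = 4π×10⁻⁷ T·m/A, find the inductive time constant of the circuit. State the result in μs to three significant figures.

A = πr² = π(1.530×10^-2 m)² = 7.354×10^-4 m².
L = μ₀N²A/ℓ = (4π×10⁻⁷)(2180)²(7.354×10^-4)/(0.203) = 2.164×10^-2 H.
τ = L/R = (2.164×10^-2)/(130) = 1.664×10^-4 s.

τ ≈ 166 μs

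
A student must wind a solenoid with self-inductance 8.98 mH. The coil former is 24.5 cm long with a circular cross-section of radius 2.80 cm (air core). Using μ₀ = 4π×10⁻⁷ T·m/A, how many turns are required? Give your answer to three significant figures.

N ≈ 843 turns

A = πr² = π(2.800×10^-2 m)² = 2.463×10^-3 m².
From L = μ₀N²A/ℓ, N = √(Lℓ / (μ₀A)).
N = √[(8.980×10^-3)(0.245) / ((4π×10⁻⁷)×2.463×10^-3)] = √(7.108×10^5) ≈ 843.1.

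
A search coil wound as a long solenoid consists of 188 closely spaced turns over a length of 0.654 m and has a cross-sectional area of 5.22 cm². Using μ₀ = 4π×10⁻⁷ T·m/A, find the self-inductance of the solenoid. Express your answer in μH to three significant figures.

A = 5.22 cm² = 5.220×10^-4 m².
For a long solenoid, L = μ₀N²A/ℓ.
L = (4π×10⁻⁷)(188)²(5.220×10^-4)/(0.654 m) = 3.545×10^-5 H.

L ≈ 35.5 μH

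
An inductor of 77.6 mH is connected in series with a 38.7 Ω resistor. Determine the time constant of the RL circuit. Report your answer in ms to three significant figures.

τ = L/R = (7.760×10^-2 H)/(38.7 Ω) = 2.005×10^-3 s.

τ ≈ 2.01 ms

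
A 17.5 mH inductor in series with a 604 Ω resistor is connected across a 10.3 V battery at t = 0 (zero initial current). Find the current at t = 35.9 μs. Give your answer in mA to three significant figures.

I ≈ 12.1 mA

τ = L/R = 1.750×10^-2/604 = 2.897×10^-5 s; final current I_∞ = ε/R = 10.3/604 = 1.705×10^-2 A.
I(t) = I_∞(1 − e^(−t/τ)) with t/τ = 1.239.
I = (1.705×10^-2)(1 − e^(−1.239)) = 1.211×10^-2 A.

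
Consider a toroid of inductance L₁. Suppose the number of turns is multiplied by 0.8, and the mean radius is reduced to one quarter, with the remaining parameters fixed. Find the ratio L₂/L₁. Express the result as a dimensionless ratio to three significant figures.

L₂/L₁ = 2.56

For a toroid, L ∝ μᵣN²A/R.
L₂/L₁ = (0.8)^2 × (0.25)^-1 = 2.56.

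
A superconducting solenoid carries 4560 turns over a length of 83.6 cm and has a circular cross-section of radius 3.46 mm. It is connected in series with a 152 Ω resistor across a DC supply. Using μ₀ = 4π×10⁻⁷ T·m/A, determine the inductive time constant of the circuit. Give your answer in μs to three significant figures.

A = πr² = π(3.460×10^-3 m)² = 3.761×10^-5 m².
L = μ₀N²A/ℓ = (4π×10⁻⁷)(4560)²(3.761×10^-5)/(0.836) = 1.176×10^-3 H.
τ = L/R = (1.176×10^-3)/(152) = 7.734×10^-6 s.

τ ≈ 7.73 μs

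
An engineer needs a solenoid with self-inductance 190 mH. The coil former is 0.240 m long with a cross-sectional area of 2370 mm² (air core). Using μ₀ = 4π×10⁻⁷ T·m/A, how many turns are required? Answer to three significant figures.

N ≈ 3910 turns

A = 2370 mm² = 2.370×10^-3 m².
From L = μ₀N²A/ℓ, N = √(Lℓ / (μ₀A)).
N = √[(0.19)(0.24) / ((4π×10⁻⁷)×2.370×10^-3)] = √(1.531×10^7) ≈ 3912.9.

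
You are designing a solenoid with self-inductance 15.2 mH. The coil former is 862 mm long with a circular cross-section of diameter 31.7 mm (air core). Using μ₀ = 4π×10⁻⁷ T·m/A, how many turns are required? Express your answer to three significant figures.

A = π(d/2)² = π(1.585×10^-2 m)² = 7.892×10^-4 m².
From L = μ₀N²A/ℓ, N = √(Lℓ / (μ₀A)).
N = √[(1.520×10^-2)(0.862) / ((4π×10⁻⁷)×7.892×10^-4)] = √(1.321×10^7) ≈ 3634.7.

N ≈ 3630 turns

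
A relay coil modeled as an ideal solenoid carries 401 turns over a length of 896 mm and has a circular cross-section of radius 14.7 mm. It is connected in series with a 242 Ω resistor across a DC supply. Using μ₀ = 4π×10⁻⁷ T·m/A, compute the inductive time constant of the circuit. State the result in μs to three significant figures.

τ ≈ 0.633 μs

A = πr² = π(1.470×10^-2 m)² = 6.789×10^-4 m².
L = μ₀N²A/ℓ = (4π×10⁻⁷)(401)²(6.789×10^-4)/(0.896) = 1.531×10^-4 H.
τ = L/R = (1.531×10^-4)/(242) = 6.326×10^-7 s.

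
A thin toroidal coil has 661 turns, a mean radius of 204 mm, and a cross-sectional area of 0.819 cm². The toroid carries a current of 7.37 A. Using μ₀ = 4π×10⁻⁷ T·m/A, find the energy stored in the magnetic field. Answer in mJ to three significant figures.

U ≈ 0.953 mJ

L = μ₀N²A/(2πR) = (4π×10⁻⁷)(661)²(8.190×10^-5)/(2π×0.204) = 3.508×10^-5 H.
U = ½LI² = ½(3.508×10^-5)(7.37)² = 9.528×10^-4 J.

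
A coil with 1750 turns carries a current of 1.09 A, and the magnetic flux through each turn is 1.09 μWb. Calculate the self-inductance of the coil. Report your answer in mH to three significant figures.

Self-inductance is defined by L = NΦ_B/I (flux linkage over current).
L = (1750)(1.090×10^-6 Wb)/(1.09 A) = 1.750×10^-3 H.

L ≈ 1.75 mH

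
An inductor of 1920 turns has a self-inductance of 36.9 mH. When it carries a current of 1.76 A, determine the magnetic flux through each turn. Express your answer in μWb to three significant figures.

Φ_B ≈ 33.8 μWb

From L = NΦ_B/I, the flux per turn is Φ_B = LI/N.
Φ_B = (3.690×10^-2 H)(1.76 A)/1920 = 3.382×10^-5 Wb.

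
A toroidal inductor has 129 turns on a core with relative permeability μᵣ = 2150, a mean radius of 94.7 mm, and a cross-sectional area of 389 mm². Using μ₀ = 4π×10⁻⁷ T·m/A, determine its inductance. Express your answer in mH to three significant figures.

L ≈ 29.4 mH

For a thin toroid, L = μ₀μᵣN²A/(2πR).
L = (4π×10⁻⁷)(2150)(129)²(3.890×10^-4) / (2π×9.470×10^-2 m) = 2.939×10^-2 H.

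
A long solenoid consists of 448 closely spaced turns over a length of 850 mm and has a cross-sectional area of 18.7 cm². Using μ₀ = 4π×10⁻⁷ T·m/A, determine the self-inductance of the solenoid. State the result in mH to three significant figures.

L ≈ 0.555 mH

A = 18.7 cm² = 1.870×10^-3 m².
For a long solenoid, L = μ₀N²A/ℓ.
L = (4π×10⁻⁷)(448)²(1.870×10^-3)/(0.85 m) = 5.549×10^-4 H.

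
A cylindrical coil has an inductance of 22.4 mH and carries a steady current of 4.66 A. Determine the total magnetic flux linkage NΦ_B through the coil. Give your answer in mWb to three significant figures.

NΦ_B ≈ 104 mWb

From L = NΦ_B/I, the flux linkage is NΦ_B = LI.
NΦ_B = (2.240×10^-2 H)(4.66 A) = 0.1044 Wb.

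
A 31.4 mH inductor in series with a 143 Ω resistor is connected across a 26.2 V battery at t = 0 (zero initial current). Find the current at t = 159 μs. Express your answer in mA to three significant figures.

τ = L/R = 3.140×10^-2/143 = 2.196×10^-4 s; final current I_∞ = ε/R = 26.2/143 = 0.1832 A.
I(t) = I_∞(1 − e^(−t/τ)) with t/τ = 0.724.
I = (0.1832)(1 − e^(−0.724)) = 9.440×10^-2 A.

I ≈ 94.4 mA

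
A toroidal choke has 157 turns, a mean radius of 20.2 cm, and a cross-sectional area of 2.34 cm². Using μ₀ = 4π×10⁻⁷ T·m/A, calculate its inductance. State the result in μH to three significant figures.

For a thin toroid, L = μ₀N²A/(2πR).
L = (4π×10⁻⁷)(157)²(2.340×10^-4) / (2π×0.202 m) = 5.711×10^-6 H.

L ≈ 5.71 μH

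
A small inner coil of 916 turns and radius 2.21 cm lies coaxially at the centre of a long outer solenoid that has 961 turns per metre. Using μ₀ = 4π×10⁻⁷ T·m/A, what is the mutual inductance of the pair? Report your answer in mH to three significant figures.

M ≈ 1.70 mH

The outer solenoid produces a uniform field B₁ = μ₀n₁I₁ across the inner coil,
so the flux linkage is N₂Φ = N₂B₁A₂ = μ₀n₁N₂A₂·I₁, giving M = μ₀n₁N₂A₂.
A₂ = πr² = π(2.210×10^-2 m)² = 1.534×10^-3 m².
M = (4π×10⁻⁷)(961)(916)(1.534×10^-3) = 1.697×10^-3 H.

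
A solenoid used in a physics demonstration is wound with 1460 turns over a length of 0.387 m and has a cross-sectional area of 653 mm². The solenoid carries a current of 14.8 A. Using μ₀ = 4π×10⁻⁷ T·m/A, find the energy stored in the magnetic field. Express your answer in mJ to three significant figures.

U ≈ 495 mJ

A = 653 mm² = 6.530×10^-4 m².
L = μ₀N²A/ℓ = (4π×10⁻⁷)(1460)²(6.530×10^-4)/(0.387) = 4.520×10^-3 H.
U = ½LI² = ½(4.520×10^-3)(14.8)² = 0.495 J.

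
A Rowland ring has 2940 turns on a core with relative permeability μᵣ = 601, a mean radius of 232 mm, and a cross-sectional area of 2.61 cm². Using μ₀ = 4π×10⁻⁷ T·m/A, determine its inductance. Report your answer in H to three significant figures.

L ≈ 1.17 H

For a thin toroid, L = μ₀μᵣN²A/(2πR).
L = (4π×10⁻⁷)(601)(2940)²(2.610×10^-4) / (2π×0.232 m) = 1.169 H.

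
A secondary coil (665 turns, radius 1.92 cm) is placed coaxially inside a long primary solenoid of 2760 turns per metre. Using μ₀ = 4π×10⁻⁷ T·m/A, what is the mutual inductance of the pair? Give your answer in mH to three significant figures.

The outer solenoid produces a uniform field B₁ = μ₀n₁I₁ across the inner coil,
so the flux linkage is N₂Φ = N₂B₁A₂ = μ₀n₁N₂A₂·I₁, giving M = μ₀n₁N₂A₂.
A₂ = πr² = π(1.920×10^-2 m)² = 1.158×10^-3 m².
M = (4π×10⁻⁷)(2760)(665)(1.158×10^-3) = 2.671×10^-3 H.

M ≈ 2.67 mH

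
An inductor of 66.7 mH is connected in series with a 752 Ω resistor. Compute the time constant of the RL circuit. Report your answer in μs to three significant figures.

τ = L/R = (6.670×10^-2 H)/(752 Ω) = 8.870×10^-5 s.

τ ≈ 88.7 μs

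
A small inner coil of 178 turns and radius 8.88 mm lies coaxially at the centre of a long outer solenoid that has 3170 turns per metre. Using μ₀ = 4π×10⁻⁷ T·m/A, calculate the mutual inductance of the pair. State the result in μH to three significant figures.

The outer solenoid produces a uniform field B₁ = μ₀n₁I₁ across the inner coil,
so the flux linkage is N₂Φ = N₂B₁A₂ = μ₀n₁N₂A₂·I₁, giving M = μ₀n₁N₂A₂.
A₂ = πr² = π(8.880×10^-3 m)² = 2.477×10^-4 m².
M = (4π×10⁻⁷)(3170)(178)(2.477×10^-4) = 1.757×10^-4 H.

M ≈ 176 μH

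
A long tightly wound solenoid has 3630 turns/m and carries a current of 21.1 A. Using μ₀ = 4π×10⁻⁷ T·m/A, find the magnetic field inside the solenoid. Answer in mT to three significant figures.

B ≈ 96.2 mT

Inside a long solenoid, B = μ₀nI.
B = (4π×10⁻⁷)(3.630×10^3 m⁻¹)(21.1 A) = 9.62496×10^-2 T.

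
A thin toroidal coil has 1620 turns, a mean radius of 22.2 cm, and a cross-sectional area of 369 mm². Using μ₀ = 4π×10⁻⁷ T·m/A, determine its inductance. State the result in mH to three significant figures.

L ≈ 0.872 mH

For a thin toroid, L = μ₀N²A/(2πR).
L = (4π×10⁻⁷)(1620)²(3.690×10^-4) / (2π×0.222 m) = 8.724×10^-4 H.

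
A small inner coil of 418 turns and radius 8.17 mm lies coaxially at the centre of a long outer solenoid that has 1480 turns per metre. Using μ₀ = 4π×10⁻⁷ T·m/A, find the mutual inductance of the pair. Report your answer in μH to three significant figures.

The outer solenoid produces a uniform field B₁ = μ₀n₁I₁ across the inner coil,
so the flux linkage is N₂Φ = N₂B₁A₂ = μ₀n₁N₂A₂·I₁, giving M = μ₀n₁N₂A₂.
A₂ = πr² = π(8.170×10^-3 m)² = 2.097×10^-4 m².
M = (4π×10⁻⁷)(1480)(418)(2.097×10^-4) = 1.630×10^-4 H.

M ≈ 163 μH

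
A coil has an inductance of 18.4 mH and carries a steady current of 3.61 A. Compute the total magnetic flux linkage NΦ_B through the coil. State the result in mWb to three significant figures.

From L = NΦ_B/I, the flux linkage is NΦ_B = LI.
NΦ_B = (1.840×10^-2 H)(3.61 A) = 6.642×10^-2 Wb.

NΦ_B ≈ 66.4 mWb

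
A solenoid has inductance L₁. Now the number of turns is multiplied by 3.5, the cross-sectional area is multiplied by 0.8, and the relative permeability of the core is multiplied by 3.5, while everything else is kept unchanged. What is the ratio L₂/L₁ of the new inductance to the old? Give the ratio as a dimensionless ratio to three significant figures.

L₂/L₁ = 34.3

For a solenoid, L ∝ μᵣN²A/ℓ.
L₂/L₁ = (3.5)^2 × (0.8) × (3.5) = 34.3.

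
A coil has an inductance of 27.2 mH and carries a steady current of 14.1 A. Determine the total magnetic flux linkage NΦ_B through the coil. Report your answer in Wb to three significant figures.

From L = NΦ_B/I, the flux linkage is NΦ_B = LI.
NΦ_B = (2.720×10^-2 H)(14.1 A) = 0.3835 Wb.

NΦ_B ≈ 0.384 Wb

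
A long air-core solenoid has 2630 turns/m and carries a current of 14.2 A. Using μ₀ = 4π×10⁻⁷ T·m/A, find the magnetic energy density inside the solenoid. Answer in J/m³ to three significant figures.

u ≈ 876 J/m³

B = μ₀nI = (4π×10⁻⁷)(2.630×10^3)(14.2) = 4.693×10^-2 T.
u = B²/(2μ₀) = (4.693×10^-2)²/(2×4π×10⁻⁷) = 876.3 J/m³.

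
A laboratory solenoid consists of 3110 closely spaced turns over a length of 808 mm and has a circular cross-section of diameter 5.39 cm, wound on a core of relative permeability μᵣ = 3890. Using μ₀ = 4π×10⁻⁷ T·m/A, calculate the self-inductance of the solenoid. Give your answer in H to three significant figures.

A = π(d/2)² = π(2.695×10^-2 m)² = 2.282×10^-3 m².
For a long solenoid, L = μ₀μᵣN²A/ℓ.
L = (4π×10⁻⁷)(3890)(3110)²(2.282×10^-3)/(0.808 m) = 133.5 H.

L ≈ 134 H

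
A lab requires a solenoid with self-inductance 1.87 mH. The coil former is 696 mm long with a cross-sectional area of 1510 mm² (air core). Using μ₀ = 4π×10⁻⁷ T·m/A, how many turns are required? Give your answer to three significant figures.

A = 1510 mm² = 1.510×10^-3 m².
From L = μ₀N²A/ℓ, N = √(Lℓ / (μ₀A)).
N = √[(1.870×10^-3)(0.696) / ((4π×10⁻⁷)×1.510×10^-3)] = √(6.859×10^5) ≈ 828.2.

N ≈ 828 turns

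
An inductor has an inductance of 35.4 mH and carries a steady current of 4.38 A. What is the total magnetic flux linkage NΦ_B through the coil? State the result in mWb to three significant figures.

From L = NΦ_B/I, the flux linkage is NΦ_B = LI.
NΦ_B = (3.540×10^-2 H)(4.38 A) = 0.1551 Wb.

NΦ_B ≈ 155 mWb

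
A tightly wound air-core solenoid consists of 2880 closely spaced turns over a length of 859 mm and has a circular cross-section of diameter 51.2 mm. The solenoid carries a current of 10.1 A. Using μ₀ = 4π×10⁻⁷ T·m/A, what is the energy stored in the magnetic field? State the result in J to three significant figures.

A = π(d/2)² = π(2.560×10^-2 m)² = 2.059×10^-3 m².
L = μ₀N²A/ℓ = (4π×10⁻⁷)(2880)²(2.059×10^-3)/(0.859) = 2.498×10^-2 H.
U = ½LI² = ½(2.498×10^-2)(10.1)² = 1.274 J.

U ≈ 1.27 J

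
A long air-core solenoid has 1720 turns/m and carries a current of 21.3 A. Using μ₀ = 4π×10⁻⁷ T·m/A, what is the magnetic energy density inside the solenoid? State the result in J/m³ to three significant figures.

u ≈ 843 J/m³

B = μ₀nI = (4π×10⁻⁷)(1.720×10^3)(21.3) = 4.604×10^-2 T.
u = B²/(2μ₀) = (4.604×10^-2)²/(2×4π×10⁻⁷) = 843.3 J/m³.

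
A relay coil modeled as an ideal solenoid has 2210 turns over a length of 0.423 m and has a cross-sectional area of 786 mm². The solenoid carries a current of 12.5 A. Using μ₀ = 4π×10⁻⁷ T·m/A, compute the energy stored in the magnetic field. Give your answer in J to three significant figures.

A = 786 mm² = 7.860×10^-4 m².
L = μ₀N²A/ℓ = (4π×10⁻⁷)(2210)²(7.860×10^-4)/(0.423) = 1.140×10^-2 H.
U = ½LI² = ½(1.140×10^-2)(12.5)² = 0.891 J.

U ≈ 0.891 J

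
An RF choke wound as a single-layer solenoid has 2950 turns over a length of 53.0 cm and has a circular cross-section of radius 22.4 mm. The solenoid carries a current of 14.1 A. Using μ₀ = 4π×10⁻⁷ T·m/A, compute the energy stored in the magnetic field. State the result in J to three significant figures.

A = πr² = π(2.240×10^-2 m)² = 1.576×10^-3 m².
L = μ₀N²A/ℓ = (4π×10⁻⁷)(2950)²(1.576×10^-3)/(0.53) = 3.253×10^-2 H.
U = ½LI² = ½(3.253×10^-2)(14.1)² = 3.233 J.

U ≈ 3.23 J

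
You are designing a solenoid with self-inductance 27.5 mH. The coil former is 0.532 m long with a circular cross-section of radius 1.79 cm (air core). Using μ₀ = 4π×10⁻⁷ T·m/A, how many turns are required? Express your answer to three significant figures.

N ≈ 3400 turns

A = πr² = π(1.790×10^-2 m)² = 1.007×10^-3 m².
From L = μ₀N²A/ℓ, N = √(Lℓ / (μ₀A)).
N = √[(2.750×10^-2)(0.532) / ((4π×10⁻⁷)×1.007×10^-3)] = √(1.157×10^7) ≈ 3400.9.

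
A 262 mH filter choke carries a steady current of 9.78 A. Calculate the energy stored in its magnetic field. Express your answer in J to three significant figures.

Stored magnetic energy: U = ½LI².
U = ½(0.262 H)(9.78 A)² = 12.53 J.

U ≈ 12.5 J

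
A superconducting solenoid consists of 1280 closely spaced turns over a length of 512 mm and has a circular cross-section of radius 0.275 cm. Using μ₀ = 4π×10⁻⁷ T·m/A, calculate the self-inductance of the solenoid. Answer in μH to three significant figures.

A = πr² = π(2.750×10^-3 m)² = 2.376×10^-5 m².
For a long solenoid, L = μ₀N²A/ℓ.
L = (4π×10⁻⁷)(1280)²(2.376×10^-5)/(0.512 m) = 9.554×10^-5 H.

L ≈ 95.5 μH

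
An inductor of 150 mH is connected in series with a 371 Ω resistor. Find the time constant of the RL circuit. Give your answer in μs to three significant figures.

τ ≈ 404 μs

τ = L/R = (0.15 H)/(371 Ω) = 4.043×10^-4 s.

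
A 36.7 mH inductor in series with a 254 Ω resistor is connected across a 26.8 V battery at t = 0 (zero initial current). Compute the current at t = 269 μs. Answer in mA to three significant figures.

τ = L/R = 3.670×10^-2/254 = 1.4449×10^-4 s; final current I_∞ = ε/R = 26.8/254 = 0.1055 A.
I(t) = I_∞(1 − e^(−t/τ)) with t/τ = 1.862.
I = (0.1055)(1 − e^(−1.862)) = 8.912×10^-2 A.

I ≈ 89.1 mA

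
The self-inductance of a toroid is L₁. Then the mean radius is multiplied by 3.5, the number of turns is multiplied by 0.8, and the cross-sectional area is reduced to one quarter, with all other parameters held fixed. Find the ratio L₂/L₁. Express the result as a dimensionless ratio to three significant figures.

L₂/L₁ = 0.0457

For a toroid, L ∝ μᵣN²A/R.
L₂/L₁ = (3.5)^-1 × (0.8)^2 × (0.25) = 0.0457.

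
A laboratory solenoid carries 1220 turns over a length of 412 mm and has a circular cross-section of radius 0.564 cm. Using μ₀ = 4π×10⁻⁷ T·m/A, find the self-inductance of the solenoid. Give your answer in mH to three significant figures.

L ≈ 0.454 mH

A = πr² = π(5.640×10^-3 m)² = 9.993×10^-5 m².
For a long solenoid, L = μ₀N²A/ℓ.
L = (4π×10⁻⁷)(1220)²(9.993×10^-5)/(0.412 m) = 4.537×10^-4 H.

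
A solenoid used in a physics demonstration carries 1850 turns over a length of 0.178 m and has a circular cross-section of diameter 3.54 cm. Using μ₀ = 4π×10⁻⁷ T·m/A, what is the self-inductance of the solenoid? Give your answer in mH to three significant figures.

A = π(d/2)² = π(1.770×10^-2 m)² = 9.842×10^-4 m².
For a long solenoid, L = μ₀N²A/ℓ.
L = (4π×10⁻⁷)(1850)²(9.842×10^-4)/(0.178 m) = 2.378×10^-2 H.

L ≈ 23.8 mH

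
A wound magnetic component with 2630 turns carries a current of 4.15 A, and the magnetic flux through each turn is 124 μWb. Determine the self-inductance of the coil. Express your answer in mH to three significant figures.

Self-inductance is defined by L = NΦ_B/I (flux linkage over current).
L = (2630)(1.240×10^-4 Wb)/(4.15 A) = 7.858×10^-2 H.

L ≈ 78.6 mH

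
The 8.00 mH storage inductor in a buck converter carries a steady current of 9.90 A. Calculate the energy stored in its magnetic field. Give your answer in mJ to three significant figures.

Stored magnetic energy: U = ½LI².
U = ½(8.000×10^-3 H)(9.90 A)² = 0.392 J.

U ≈ 392 mJ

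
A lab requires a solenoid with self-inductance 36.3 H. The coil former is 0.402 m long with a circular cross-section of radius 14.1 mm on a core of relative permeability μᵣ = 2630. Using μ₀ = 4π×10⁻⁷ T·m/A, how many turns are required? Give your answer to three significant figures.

A = πr² = π(1.410×10^-2 m)² = 6.246×10^-4 m².
From L = μ₀μᵣN²A/ℓ, N = √(Lℓ / (μ₀μᵣA)).
N = √[(36.3)(0.402) / ((4π×10⁻⁷)(2630)×6.246×10^-4)] = √(7.069×10^6) ≈ 2658.8.

N ≈ 2660 turns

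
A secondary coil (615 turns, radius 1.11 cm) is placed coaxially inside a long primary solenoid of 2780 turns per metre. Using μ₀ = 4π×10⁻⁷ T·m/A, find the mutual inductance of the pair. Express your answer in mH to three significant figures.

The outer solenoid produces a uniform field B₁ = μ₀n₁I₁ across the inner coil,
so the flux linkage is N₂Φ = N₂B₁A₂ = μ₀n₁N₂A₂·I₁, giving M = μ₀n₁N₂A₂.
A₂ = πr² = π(1.110×10^-2 m)² = 3.871×10^-4 m².
M = (4π×10⁻⁷)(2780)(615)(3.871×10^-4) = 8.316×10^-4 H.

M ≈ 0.832 mH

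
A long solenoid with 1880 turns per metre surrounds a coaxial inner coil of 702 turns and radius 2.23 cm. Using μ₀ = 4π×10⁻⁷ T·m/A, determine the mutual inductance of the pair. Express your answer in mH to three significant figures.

M ≈ 2.59 mH

The outer solenoid produces a uniform field B₁ = μ₀n₁I₁ across the inner coil,
so the flux linkage is N₂Φ = N₂B₁A₂ = μ₀n₁N₂A₂·I₁, giving M = μ₀n₁N₂A₂.
A₂ = πr² = π(2.230×10^-2 m)² = 1.562×10^-3 m².
M = (4π×10⁻⁷)(1880)(702)(1.562×10^-3) = 2.591×10^-3 H.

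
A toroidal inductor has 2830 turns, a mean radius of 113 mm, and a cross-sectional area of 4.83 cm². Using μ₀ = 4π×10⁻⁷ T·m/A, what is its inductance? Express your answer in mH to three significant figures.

For a thin toroid, L = μ₀N²A/(2πR).
L = (4π×10⁻⁷)(2830)²(4.830×10^-4) / (2π×0.113 m) = 6.847×10^-3 H.

L ≈ 6.85 mH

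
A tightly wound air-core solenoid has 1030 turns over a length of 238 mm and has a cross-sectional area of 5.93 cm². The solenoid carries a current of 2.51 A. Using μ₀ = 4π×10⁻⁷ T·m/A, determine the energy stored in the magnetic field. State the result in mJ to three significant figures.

A = 5.93 cm² = 5.930×10^-4 m².
L = μ₀N²A/ℓ = (4π×10⁻⁷)(1030)²(5.930×10^-4)/(0.238) = 3.322×10^-3 H.
U = ½LI² = ½(3.322×10^-3)(2.51)² = 1.046×10^-2 J.

U ≈ 10.5 mJ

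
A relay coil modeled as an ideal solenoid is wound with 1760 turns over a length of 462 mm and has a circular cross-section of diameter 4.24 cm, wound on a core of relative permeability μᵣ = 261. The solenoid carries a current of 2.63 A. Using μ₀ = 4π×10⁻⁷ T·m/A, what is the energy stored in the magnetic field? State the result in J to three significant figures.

U ≈ 10.7 J

A = π(d/2)² = π(2.120×10^-2 m)² = 1.412×10^-3 m².
L = μ₀μᵣN²A/ℓ = (4π×10⁻⁷)(261)(1760)²(1.412×10^-3)/(0.462) = 3.10496 H.
U = ½LI² = ½(3.10496)(2.63)² = 10.74 J.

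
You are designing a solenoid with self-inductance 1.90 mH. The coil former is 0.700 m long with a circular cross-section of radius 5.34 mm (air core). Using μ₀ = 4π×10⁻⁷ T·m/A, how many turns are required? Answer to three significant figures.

A = πr² = π(5.340×10^-3 m)² = 8.958×10^-5 m².
From L = μ₀N²A/ℓ, N = √(Lℓ / (μ₀A)).
N = √[(1.900×10^-3)(0.7) / ((4π×10⁻⁷)×8.958×10^-5)] = √(1.181×10^7) ≈ 3437.2.

N ≈ 3440 turns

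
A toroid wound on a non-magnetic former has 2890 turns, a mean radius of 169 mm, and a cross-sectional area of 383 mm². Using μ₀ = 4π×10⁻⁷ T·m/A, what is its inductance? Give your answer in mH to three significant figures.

For a thin toroid, L = μ₀N²A/(2πR).
L = (4π×10⁻⁷)(2890)²(3.830×10^-4) / (2π×0.169 m) = 3.786×10^-3 H.

L ≈ 3.79 mH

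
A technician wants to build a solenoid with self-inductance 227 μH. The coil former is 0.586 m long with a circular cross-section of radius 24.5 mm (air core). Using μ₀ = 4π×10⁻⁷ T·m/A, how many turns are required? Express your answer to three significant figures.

N ≈ 237 turns

A = πr² = π(2.450×10^-2 m)² = 1.886×10^-3 m².
From L = μ₀N²A/ℓ, N = √(Lℓ / (μ₀A)).
N = √[(2.270×10^-4)(0.586) / ((4π×10⁻⁷)×1.886×10^-3)] = √(5.613×10^4) ≈ 236.9.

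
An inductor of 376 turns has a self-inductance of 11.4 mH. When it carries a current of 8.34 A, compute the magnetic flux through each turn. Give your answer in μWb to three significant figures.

From L = NΦ_B/I, the flux per turn is Φ_B = LI/N.
Φ_B = (1.140×10^-2 H)(8.34 A)/376 = 2.529×10^-4 Wb.

Φ_B ≈ 253 μWb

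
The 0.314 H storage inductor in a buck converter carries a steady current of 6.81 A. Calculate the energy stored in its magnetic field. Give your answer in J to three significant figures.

Stored magnetic energy: U = ½LI².
U = ½(0.314 H)(6.81 A)² = 7.281 J.

U ≈ 7.28 J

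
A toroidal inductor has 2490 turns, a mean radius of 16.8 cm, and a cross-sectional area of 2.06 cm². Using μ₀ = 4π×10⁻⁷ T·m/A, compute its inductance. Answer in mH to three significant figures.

For a thin toroid, L = μ₀N²A/(2πR).
L = (4π×10⁻⁷)(2490)²(2.060×10^-4) / (2π×0.168 m) = 1.521×10^-3 H.

L ≈ 1.52 mH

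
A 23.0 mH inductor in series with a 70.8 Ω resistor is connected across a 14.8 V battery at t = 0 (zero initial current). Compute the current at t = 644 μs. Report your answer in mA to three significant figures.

I ≈ 180 mA

τ = L/R = 2.300×10^-2/70.8 = 3.249×10^-4 s; final current I_∞ = ε/R = 14.8/70.8 = 0.209 A.
I(t) = I_∞(1 − e^(−t/τ)) with t/τ = 1.982.
I = (0.209)(1 − e^(−1.982)) = 0.1802 A.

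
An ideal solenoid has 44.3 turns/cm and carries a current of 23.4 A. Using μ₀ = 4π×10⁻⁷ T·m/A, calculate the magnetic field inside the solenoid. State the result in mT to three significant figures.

Inside a long solenoid, B = μ₀nI.
B = (4π×10⁻⁷)(4.430×10^3 m⁻¹)(23.4 A) = 0.1303 T.

B ≈ 130 mT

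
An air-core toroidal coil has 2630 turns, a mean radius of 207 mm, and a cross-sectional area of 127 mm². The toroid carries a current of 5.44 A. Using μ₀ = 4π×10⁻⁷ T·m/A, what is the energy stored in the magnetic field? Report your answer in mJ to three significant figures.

U ≈ 12.6 mJ

L = μ₀N²A/(2πR) = (4π×10⁻⁷)(2630)²(1.270×10^-4)/(2π×0.207) = 8.487×10^-4 H.
U = ½LI² = ½(8.487×10^-4)(5.44)² = 1.256×10^-2 J.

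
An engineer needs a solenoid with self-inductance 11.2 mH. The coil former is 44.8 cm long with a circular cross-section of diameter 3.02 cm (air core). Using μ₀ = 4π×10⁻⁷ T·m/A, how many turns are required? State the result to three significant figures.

N ≈ 2360 turns

A = π(d/2)² = π(1.510×10^-2 m)² = 7.163×10^-4 m².
From L = μ₀N²A/ℓ, N = √(Lℓ / (μ₀A)).
N = √[(1.120×10^-2)(0.448) / ((4π×10⁻⁷)×7.163×10^-4)] = √(5.574×10^6) ≈ 2361.0.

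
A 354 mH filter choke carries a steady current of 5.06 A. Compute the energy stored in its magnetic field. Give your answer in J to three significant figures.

Stored magnetic energy: U = ½LI².
U = ½(0.354 H)(5.06 A)² = 4.532 J.

U ≈ 4.53 J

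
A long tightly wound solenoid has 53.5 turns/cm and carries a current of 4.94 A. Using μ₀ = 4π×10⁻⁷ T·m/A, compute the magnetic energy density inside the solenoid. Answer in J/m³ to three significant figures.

u ≈ 439 J/m³

B = μ₀nI = (4π×10⁻⁷)(5.350×10^3)(4.94) = 3.321×10^-2 T.
u = B²/(2μ₀) = (3.321×10^-2)²/(2×4π×10⁻⁷) = 438.9 J/m³.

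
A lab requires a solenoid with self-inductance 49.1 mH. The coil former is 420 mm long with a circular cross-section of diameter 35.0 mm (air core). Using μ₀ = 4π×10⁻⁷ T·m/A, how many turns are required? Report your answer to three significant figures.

N ≈ 4130 turns

A = π(d/2)² = π(1.750×10^-2 m)² = 9.621×10^-4 m².
From L = μ₀N²A/ℓ, N = √(Lℓ / (μ₀A)).
N = √[(4.910×10^-2)(0.42) / ((4π×10⁻⁷)×9.621×10^-4)] = √(1.706×10^7) ≈ 4130.0.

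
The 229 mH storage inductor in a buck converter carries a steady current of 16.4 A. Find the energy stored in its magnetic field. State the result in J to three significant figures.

U ≈ 30.8 J

Stored magnetic energy: U = ½LI².
U = ½(0.229 H)(16.4 A)² = 30.8 J.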